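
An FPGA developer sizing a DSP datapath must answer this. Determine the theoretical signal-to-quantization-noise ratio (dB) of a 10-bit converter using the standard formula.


Theoretical SNR for a full-scale sinusoid:
SNR = 6.02 * N + 1.76
    = 6.02 * 10 + 1.76
    = 60.2 + 1.76
    = 61.96 dB

61.96 dB


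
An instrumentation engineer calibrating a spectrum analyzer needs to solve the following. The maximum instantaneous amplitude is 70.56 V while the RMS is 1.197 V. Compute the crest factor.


Crest factor is the ratio of peak to RMS:
CF = V_peak / V_rms
   = 70.56 / 1.197
   = 58.9474

58.9474


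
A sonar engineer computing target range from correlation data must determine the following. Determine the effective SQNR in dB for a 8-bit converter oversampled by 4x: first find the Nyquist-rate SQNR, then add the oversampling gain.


Step 1 — baseline SQNR at Nyquist:
SQNR_base = 6.02*N + 1.76
          = 6.02*8 + 1.76
          = 49.92 dB

Step 2 — oversampling processing gain:
G = 10*log10(OSR) = 10*log10(4) = 6.02 dB

Step 3 — total:
SQNR_total = 49.92 + 6.02 = 55.94 dB

Base SQNR = 49.92 dB; oversampled SQNR = 55.94 dB


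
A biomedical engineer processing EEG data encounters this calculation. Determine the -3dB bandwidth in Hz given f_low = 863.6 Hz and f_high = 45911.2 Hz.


Bandwidth is the difference of -3dB frequencies:
BW = f_high - f_low
   = 45911.2 - 863.6
   = 45047.6 Hz

45047.6 Hz


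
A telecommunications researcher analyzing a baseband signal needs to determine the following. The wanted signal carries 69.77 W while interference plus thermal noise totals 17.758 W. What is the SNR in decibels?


SNR in decibels:
SNR = 10 * log10(Ps / Pn)
    = 10 * log10(69.77 / 17.758)
    = 10 * log10(3.9289)
    = 10 * 0.5943
    = 5.94 dB

5.94 dB


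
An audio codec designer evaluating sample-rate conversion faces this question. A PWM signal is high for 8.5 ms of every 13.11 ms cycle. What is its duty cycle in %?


Duty cycle as a percentage:
DC = (t_on / T) * 100
   = (8.5 / 13.11) * 100
   = 0.64836 * 100
   = 64.84 %

64.84 %


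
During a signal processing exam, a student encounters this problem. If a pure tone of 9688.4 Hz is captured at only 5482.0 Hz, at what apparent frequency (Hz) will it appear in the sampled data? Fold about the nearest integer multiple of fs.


Compute the nearest integer multiple of fs to the signal:
n = round(9688.4 / 5482.0) = 2
f_alias = |9688.4 - 2 * 5482.0|
        = |9688.4 - 10964.0|
        = 1275.6 Hz

1275.6


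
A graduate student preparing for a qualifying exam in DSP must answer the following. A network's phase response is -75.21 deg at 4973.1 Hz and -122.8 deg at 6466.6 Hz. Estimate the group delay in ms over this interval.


Group delay from phase difference:
tau = -d(phi)/d(omega)
d(phi) = -47.59 deg = -0.830602 rad
d(omega) = 2*pi*(6466.6 - 4973.1) = 9383.9373 rad/s
tau = -(-0.830602) / 9383.9373
    = 0.0885 ms

0.0885 ms


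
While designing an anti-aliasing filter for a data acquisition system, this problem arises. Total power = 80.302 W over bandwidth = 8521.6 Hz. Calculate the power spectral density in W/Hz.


Power spectral density:
PSD = P / BW
    = 80.302 / 8521.6
    = 0.00942335 W/Hz

0.00942335 W/Hz


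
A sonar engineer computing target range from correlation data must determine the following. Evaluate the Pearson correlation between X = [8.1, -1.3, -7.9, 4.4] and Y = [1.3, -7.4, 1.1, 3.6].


Pearson correlation coefficient (population):
r = cov(X,Y) / (std(X) * std(Y))
Mean X = 0.825, Mean Y = -0.35
Cov(X,Y) = 7.11375
Std(X) = 6.048709, Std(Y) = 4.187183
r = 0.2809

0.2809


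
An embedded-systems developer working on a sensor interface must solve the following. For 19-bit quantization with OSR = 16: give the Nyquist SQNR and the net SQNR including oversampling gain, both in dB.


Step 1 — baseline SQNR at Nyquist:
SQNR_base = 6.02*N + 1.76
          = 6.02*19 + 1.76
          = 116.14 dB

Step 2 — oversampling processing gain:
G = 10*log10(OSR) = 10*log10(16) = 12.04 dB

Step 3 — total:
SQNR_total = 116.14 + 12.04 = 128.18 dB

Base SQNR = 116.14 dB; oversampled SQNR = 128.18 dB


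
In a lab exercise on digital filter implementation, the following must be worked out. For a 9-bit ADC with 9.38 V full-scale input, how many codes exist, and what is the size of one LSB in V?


Step 1 — number of quantization levels:
L = 2^N = 2^9 = 512

Step 2 — LSB step size:
delta = Vfs / L
      = 9.38 / 512
      = 0.01832031 V

Levels = 512; step size = 0.01832031 V


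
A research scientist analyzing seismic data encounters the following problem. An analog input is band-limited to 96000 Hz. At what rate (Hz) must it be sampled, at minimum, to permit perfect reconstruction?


The Nyquist rate is twice the maximum frequency component.
fs_min = 2 * fmax
      = 2 * 96000
      = 192000 Hz

192000


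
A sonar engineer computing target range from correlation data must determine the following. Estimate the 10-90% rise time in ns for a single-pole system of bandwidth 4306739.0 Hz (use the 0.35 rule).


Rise time from bandwidth relationship:
tr = 0.35 / BW
   = 0.35 / 4306739.0
   = 8.12679849e-08 s
   = 81.268 ns

81.268 ns


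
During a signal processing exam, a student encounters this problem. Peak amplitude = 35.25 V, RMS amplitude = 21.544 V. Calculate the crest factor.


Crest factor is the ratio of peak to RMS:
CF = V_peak / V_rms
   = 35.25 / 21.544
   = 1.6362

1.6362


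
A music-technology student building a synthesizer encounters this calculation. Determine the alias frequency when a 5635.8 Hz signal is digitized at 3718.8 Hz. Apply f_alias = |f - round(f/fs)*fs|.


Compute the nearest integer multiple of fs to the signal:
n = round(5635.8 / 3718.8) = 2
f_alias = |5635.8 - 2 * 3718.8|
        = |5635.8 - 7437.6|
        = 1801.8 Hz

1801.8


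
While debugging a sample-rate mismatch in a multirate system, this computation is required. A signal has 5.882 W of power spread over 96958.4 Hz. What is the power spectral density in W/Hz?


Power spectral density:
PSD = P / BW
    = 5.882 / 96958.4
    = 6.067e-05 W/Hz

6.067e-05 W/Hz


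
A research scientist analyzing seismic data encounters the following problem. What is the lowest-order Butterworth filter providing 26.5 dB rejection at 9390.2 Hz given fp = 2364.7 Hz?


Butterworth filter order formula:
n = log10(10^(A/10) - 1) / (2 * log10(f_stop/f_pass))
10^(26.5/10) - 1 = 445.6836
f_stop/f_pass = 9390.2 / 2364.7 = 3.971
n = 2.2116 -> ceil = 3

3


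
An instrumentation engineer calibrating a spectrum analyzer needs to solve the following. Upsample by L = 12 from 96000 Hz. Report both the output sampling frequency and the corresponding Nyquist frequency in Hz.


Step 1 — output sample rate after interpolation by L:
fs_out = L * fs_in = 12 * 96000 = 1152000 Hz

Step 2 — Nyquist frequency of the output stream:
f_Nyq = fs_out / 2 = 1152000 / 2 = 576000.0 Hz

fs_out = 1152000 Hz; f_Nyquist = 576000.0 Hz


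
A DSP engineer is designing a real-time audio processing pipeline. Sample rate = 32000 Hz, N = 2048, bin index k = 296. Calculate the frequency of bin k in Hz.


Frequency of DFT bin k:
f_k = k * fs / N
    = 296 * 32000 / 2048
    = 9472000 / 2048
    = 4625.0 Hz

4625.0 Hz


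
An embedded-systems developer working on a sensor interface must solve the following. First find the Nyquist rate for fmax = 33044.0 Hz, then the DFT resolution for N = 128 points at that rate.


Step 1 — Nyquist sampling rate:
fs = 2 * fmax = 2 * 33044.0 = 66088.0 Hz

Step 2 — DFT bin spacing:
df = fs / N = 66088.0 / 128 = 516.3125 Hz

516.3125 Hz


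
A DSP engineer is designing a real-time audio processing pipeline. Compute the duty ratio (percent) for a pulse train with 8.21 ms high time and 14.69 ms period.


Duty cycle as a percentage:
DC = (t_on / T) * 100
   = (8.21 / 14.69) * 100
   = 0.558884 * 100
   = 55.89 %

55.89 %


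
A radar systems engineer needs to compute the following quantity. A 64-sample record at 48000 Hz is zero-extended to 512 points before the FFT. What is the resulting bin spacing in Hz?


Frequency resolution after zero-padding:
N_padded = 64 * 8 = 512
df = fs / N_padded
   = 48000 / 512
   = 93.75 Hz

93.75 Hz


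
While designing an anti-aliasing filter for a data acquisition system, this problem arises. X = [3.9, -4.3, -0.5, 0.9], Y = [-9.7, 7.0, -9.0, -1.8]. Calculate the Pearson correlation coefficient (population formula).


Pearson correlation coefficient (population):
r = cov(X,Y) / (std(X) * std(Y))
Mean X = 0.0, Mean Y = -3.375
Cov(X,Y) = -16.2625
Std(X) = 2.947881, Std(Y) = 6.741059
r = -0.8184

-0.8184


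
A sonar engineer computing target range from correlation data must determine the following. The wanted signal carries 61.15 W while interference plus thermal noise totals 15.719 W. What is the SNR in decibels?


SNR in decibels:
SNR = 10 * log10(Ps / Pn)
    = 10 * log10(61.15 / 15.719)
    = 10 * log10(3.8902)
    = 10 * 0.59
    = 5.9 dB

5.9 dB


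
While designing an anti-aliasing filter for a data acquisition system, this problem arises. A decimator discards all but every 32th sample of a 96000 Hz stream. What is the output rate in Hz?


Decimation reduces the sample rate:
fs_out = fs_in / M
       = 96000 / 32
       = 3000.0 Hz

3000.0 Hz


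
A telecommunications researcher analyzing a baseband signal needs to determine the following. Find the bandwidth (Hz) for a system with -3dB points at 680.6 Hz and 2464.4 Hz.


Bandwidth is the difference of -3dB frequencies:
BW = f_high - f_low
   = 2464.4 - 680.6
   = 1783.8 Hz

1783.8 Hz


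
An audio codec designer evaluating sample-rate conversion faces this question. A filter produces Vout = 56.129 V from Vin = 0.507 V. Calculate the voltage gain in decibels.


Voltage gain in dB:
G = 20 * log10(Vout / Vin)
  = 20 * log10(56.129 / 0.507)
  = 20 * log10(110.708087)
  = 20 * 2.044179
  = 40.88 dB

40.88 dB


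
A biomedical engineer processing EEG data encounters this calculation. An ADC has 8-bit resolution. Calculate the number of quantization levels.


Number of quantization levels = 2^N
= 2^8
= 256

256


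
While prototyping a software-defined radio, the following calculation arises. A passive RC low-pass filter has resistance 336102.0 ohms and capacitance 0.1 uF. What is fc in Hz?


Cutoff frequency of a first-order RC filter:
fc = 1 / (2 * pi * R * C)
C = 0.1 uF = 1e-07 F
fc = 1 / (2 * pi * 336102.0 * 1e-07)
   = 1 / 0.21117911481137
   = 4.735317 Hz

4.735317 Hz


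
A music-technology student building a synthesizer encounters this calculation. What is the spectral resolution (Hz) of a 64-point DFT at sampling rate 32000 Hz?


DFT frequency resolution:
df = fs / N
   = 32000 / 64
   = 500.0 Hz

500.0 Hz


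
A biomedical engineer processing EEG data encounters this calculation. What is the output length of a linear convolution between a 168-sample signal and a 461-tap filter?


Linear convolution output length:
L = N + M - 1
  = 168 + 461 - 1
  = 628 samples

628


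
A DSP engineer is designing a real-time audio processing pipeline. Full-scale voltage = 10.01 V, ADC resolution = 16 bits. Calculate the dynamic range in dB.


Dynamic range from full-scale to LSB:
V_min = V_max / 2^bits = 10.01 / 2^16
DR = 20 * log10(V_max / V_min)
   = 20 * log10(2^16)
   = 20 * 16 * log10(2)
   = 96.33 dB

96.33 dB


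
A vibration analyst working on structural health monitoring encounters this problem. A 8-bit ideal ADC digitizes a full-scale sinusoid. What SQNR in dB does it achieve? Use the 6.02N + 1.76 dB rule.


Theoretical SNR for a full-scale sinusoid:
SNR = 6.02 * N + 1.76
    = 6.02 * 8 + 1.76
    = 48.16 + 1.76
    = 49.92 dB

49.92 dB


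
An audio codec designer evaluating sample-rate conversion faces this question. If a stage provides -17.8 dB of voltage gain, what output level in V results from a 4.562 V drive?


Output voltage from dB gain:
V_out = V_in * 10^(gain_dB / 20)
      = 4.562 * 10^(-17.8 / 20)
      = 4.562 * 0.128825
      = 0.5877 V

0.5877 V


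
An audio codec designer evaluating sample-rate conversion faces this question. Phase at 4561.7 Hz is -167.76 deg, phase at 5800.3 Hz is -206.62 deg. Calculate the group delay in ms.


Group delay from phase difference:
tau = -d(phi)/d(omega)
d(phi) = -38.86 deg = -0.678235 rad
d(omega) = 2*pi*(5800.3 - 4561.7) = 7782.3533 rad/s
tau = -(-0.678235) / 7782.3533
    = 0.0872 ms

0.0872 ms


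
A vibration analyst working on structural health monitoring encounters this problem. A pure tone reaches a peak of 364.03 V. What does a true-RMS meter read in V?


RMS voltage for a sinusoidal waveform:
V_rms = V_peak / sqrt(2)
      = 364.03 / 1.414214
      = 257.408 V

257.408 V


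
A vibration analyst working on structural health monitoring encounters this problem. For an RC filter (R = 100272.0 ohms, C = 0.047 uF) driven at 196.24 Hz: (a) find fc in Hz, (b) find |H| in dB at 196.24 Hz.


Step 1 — cutoff frequency:
fc = 1 / (2*pi*R*C)
C = 0.047 uF = 4.7e-08 F
fc = 1 / (2*pi*100272.0*4.7e-08)
   = 33.7709 Hz

Step 2 — magnitude at f = 196.24 Hz:
|H(f)| = 1 / sqrt(1 + (f/fc)^2)
f/fc = 196.24 / 33.7709 = 5.81092
|H| = 1 / sqrt(1 + 33.766791) = 0.1695968
|H|_dB = 20*log10(0.1695968) = -15.41 dB

fc = 33.7709 Hz; |H(196.24 Hz)| = -15.41 dB


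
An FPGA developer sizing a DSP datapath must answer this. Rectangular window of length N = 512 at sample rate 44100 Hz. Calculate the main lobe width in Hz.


Main lobe width for a rectangular window:
Width = 2 * fs / N
      = 2 * 44100 / 512
      = 88200 / 512
      = 172.266 Hz

172.266 Hz


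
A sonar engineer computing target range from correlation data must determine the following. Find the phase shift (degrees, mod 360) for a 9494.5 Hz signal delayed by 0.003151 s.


Phase shift from frequency and time delay:
phi = 360 * f * t_delay
    = 360 * 9494.5 * 0.003151
    = 10770.18 degrees
    mod 360 = 330.18 degrees

330.18 degrees


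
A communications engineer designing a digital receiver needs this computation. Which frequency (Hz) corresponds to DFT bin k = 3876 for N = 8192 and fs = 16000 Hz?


Frequency of DFT bin k:
f_k = k * fs / N
    = 3876 * 16000 / 8192
    = 62016000 / 8192
    = 7570.312 Hz

7570.312 Hz


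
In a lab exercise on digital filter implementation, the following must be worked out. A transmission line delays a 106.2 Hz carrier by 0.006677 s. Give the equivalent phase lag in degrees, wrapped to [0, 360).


Phase shift from frequency and time delay:
phi = 360 * f * t_delay
    = 360 * 106.2 * 0.006677
    = 255.28 degrees
    mod 360 = 255.28 degrees

255.28 degrees


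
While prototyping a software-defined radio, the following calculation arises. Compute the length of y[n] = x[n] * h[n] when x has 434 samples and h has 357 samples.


Linear convolution output length:
L = N + M - 1
  = 434 + 357 - 1
  = 790 samples

790


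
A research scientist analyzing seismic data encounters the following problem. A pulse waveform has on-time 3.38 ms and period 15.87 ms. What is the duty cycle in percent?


Duty cycle as a percentage:
DC = (t_on / T) * 100
   = (3.38 / 15.87) * 100
   = 0.21298 * 100
   = 21.3 %

21.3 %


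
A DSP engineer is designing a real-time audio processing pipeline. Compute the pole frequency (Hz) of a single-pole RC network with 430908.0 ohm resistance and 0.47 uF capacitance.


Cutoff frequency of a first-order RC filter:
fc = 1 / (2 * pi * R * C)
C = 0.47 uF = 4.7e-07 F
fc = 1 / (2 * pi * 430908.0 * 4.7e-07)
   = 1 / 1.2725131627427
   = 0.785846 Hz

0.785846 Hz


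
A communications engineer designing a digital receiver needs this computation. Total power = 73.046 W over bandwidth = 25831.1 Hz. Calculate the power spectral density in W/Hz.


Power spectral density:
PSD = P / BW
    = 73.046 / 25831.1
    = 0.00282783 W/Hz

0.00282783 W/Hz


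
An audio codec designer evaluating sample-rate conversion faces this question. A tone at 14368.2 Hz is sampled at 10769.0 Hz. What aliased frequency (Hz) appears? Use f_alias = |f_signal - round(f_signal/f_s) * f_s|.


Compute the nearest integer multiple of fs to the signal:
n = round(14368.2 / 10769.0) = 1
f_alias = |14368.2 - 1 * 10769.0|
        = |14368.2 - 10769.0|
        = 3599.2 Hz

3599.2


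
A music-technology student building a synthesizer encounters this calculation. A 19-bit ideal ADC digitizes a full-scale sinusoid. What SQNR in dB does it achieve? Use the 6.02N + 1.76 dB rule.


Theoretical SNR for a full-scale sinusoid:
SNR = 6.02 * N + 1.76
    = 6.02 * 19 + 1.76
    = 114.38 + 1.76
    = 116.14 dB

116.14 dB


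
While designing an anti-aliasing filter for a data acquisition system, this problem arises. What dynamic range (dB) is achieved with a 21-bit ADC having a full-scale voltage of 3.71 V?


Dynamic range from full-scale to LSB:
V_min = V_max / 2^bits = 3.71 / 2^21
DR = 20 * log10(V_max / V_min)
   = 20 * log10(2^21)
   = 20 * 21 * log10(2)
   = 126.43 dB

126.43 dB


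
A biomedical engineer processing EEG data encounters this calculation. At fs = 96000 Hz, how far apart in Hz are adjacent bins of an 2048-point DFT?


DFT frequency resolution:
df = fs / N
   = 96000 / 2048
   = 46.875 Hz

46.875 Hz


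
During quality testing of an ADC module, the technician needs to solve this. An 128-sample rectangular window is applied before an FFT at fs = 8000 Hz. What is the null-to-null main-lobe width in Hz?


Main lobe width for a rectangular window:
Width = 2 * fs / N
      = 2 * 8000 / 128
      = 16000 / 128
      = 125.0 Hz

125.0 Hz


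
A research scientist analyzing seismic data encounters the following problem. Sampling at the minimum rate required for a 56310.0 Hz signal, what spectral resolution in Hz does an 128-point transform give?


Step 1 — Nyquist sampling rate:
fs = 2 * fmax = 2 * 56310.0 = 112620.0 Hz

Step 2 — DFT bin spacing:
df = fs / N = 112620.0 / 128 = 879.8438 Hz

879.8438 Hz


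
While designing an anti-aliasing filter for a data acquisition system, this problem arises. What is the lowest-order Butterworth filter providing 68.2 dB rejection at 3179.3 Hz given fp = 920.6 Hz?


Butterworth filter order formula:
n = log10(10^(A/10) - 1) / (2 * log10(f_stop/f_pass))
10^(68.2/10) - 1 = 6606933.4801
f_stop/f_pass = 3179.3 / 920.6 = 3.4535
n = 6.3352 -> ceil = 7

7


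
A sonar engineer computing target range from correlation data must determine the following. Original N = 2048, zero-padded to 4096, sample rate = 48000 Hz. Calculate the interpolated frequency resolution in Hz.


Frequency resolution after zero-padding:
N_padded = 2048 * 2 = 4096
df = fs / N_padded
   = 48000 / 4096
   = 11.7188 Hz

11.7188 Hz


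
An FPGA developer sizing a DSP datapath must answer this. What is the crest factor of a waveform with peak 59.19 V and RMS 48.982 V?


Crest factor is the ratio of peak to RMS:
CF = V_peak / V_rms
   = 59.19 / 48.982
   = 1.2084

1.2084


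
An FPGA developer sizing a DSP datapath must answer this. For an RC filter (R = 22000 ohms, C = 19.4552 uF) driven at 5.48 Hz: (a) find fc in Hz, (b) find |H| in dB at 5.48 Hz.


Step 1 — cutoff frequency:
fc = 1 / (2*pi*R*C)
C = 19.4552 uF = 1.94552e-05 F
fc = 1 / (2*pi*22000*1.94552e-05)
   = 0.371845 Hz

Step 2 — magnitude at f = 5.48 Hz:
|H(f)| = 1 / sqrt(1 + (f/fc)^2)
f/fc = 5.48 / 0.371845 = 14.737323
|H| = 1 / sqrt(1 + 217.188689) = 0.0676993
|H|_dB = 20*log10(0.0676993) = -23.39 dB

fc = 0.371845 Hz; |H(5.48 Hz)| = -23.39 dB


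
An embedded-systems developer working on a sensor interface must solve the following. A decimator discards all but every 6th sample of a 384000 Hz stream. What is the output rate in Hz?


Decimation reduces the sample rate:
fs_out = fs_in / M
       = 384000 / 6
       = 64000.0 Hz

64000.0 Hz


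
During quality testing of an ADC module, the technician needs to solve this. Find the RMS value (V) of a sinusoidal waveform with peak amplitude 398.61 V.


RMS voltage for a sinusoidal waveform:
V_rms = V_peak / sqrt(2)
      = 398.61 / 1.414214
      = 281.86 V

281.86 V


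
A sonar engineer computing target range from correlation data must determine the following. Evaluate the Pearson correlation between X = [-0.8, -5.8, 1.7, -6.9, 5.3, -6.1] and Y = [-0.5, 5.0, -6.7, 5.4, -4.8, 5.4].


Pearson correlation coefficient (population):
r = cov(X,Y) / (std(X) * std(Y))
Mean X = -2.1, Mean Y = 0.6333
Cov(X,Y) = -21.275
Std(X) = 4.539089, Std(Y) = 4.984866
r = -0.9403

-0.9403


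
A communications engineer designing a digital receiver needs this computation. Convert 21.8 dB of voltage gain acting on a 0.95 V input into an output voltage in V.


Output voltage from dB gain:
V_out = V_in * 10^(gain_dB / 20)
      = 0.95 * 10^(21.8 / 20)
      = 0.95 * 12.302688
      = 11.6876 V

11.6876 V


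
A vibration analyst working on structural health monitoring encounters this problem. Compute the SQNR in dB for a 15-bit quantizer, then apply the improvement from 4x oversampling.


Step 1 — baseline SQNR at Nyquist:
SQNR_base = 6.02*N + 1.76
          = 6.02*15 + 1.76
          = 92.06 dB

Step 2 — oversampling processing gain:
G = 10*log10(OSR) = 10*log10(4) = 6.02 dB

Step 3 — total:
SQNR_total = 92.06 + 6.02 = 98.08 dB

Base SQNR = 92.06 dB; oversampled SQNR = 98.08 dB


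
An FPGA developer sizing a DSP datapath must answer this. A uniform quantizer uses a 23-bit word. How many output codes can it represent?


Number of quantization levels = 2^N
= 2^23
= 8388608

8388608


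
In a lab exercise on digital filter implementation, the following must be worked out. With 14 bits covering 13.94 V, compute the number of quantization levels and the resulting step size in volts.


Step 1 — number of quantization levels:
L = 2^N = 2^14 = 16384

Step 2 — LSB step size:
delta = Vfs / L
      = 13.94 / 16384
      = 0.00085083 V

Levels = 16384; step size = 0.00085083 V


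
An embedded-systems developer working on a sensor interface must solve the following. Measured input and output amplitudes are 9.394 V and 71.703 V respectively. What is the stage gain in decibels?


Voltage gain in dB:
G = 20 * log10(Vout / Vin)
  = 20 * log10(71.703 / 9.394)
  = 20 * log10(7.632851)
  = 20 * 0.882687
  = 17.65 dB

17.65 dB


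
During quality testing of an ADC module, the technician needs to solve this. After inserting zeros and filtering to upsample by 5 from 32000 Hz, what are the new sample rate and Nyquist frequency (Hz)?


Step 1 — output sample rate after interpolation by L:
fs_out = L * fs_in = 5 * 32000 = 160000 Hz

Step 2 — Nyquist frequency of the output stream:
f_Nyq = fs_out / 2 = 160000 / 2 = 80000.0 Hz

fs_out = 160000 Hz; f_Nyquist = 80000.0 Hz


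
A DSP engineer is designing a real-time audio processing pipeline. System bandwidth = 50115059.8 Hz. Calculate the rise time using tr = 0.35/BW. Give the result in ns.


Rise time from bandwidth relationship:
tr = 0.35 / BW
   = 0.35 / 50115059.8
   = 6.983928611e-09 s
   = 6.9839 ns

6.9839 ns


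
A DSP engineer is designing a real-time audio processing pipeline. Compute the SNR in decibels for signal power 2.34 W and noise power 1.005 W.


SNR in decibels:
SNR = 10 * log10(Ps / Pn)
    = 10 * log10(2.34 / 1.005)
    = 10 * log10(2.3284)
    = 10 * 0.367
    = 3.67 dB

3.67 dB


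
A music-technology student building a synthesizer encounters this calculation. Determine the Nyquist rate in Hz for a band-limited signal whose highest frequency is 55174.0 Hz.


The Nyquist rate is twice the maximum frequency component.
fs_min = 2 * fmax
      = 2 * 55174.0
      = 110348.0 Hz

110348.0


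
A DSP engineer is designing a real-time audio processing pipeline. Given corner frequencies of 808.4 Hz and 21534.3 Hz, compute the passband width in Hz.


Bandwidth is the difference of -3dB frequencies:
BW = f_high - f_low
   = 21534.3 - 808.4
   = 20725.9 Hz

20725.9 Hz


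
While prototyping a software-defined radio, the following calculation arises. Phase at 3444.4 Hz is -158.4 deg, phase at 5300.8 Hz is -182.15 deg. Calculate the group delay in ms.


Group delay from phase difference:
tau = -d(phi)/d(omega)
d(phi) = -23.75 deg = -0.414516 rad
d(omega) = 2*pi*(5300.8 - 3444.4) = 11664.1052 rad/s
tau = -(-0.414516) / 11664.1052
    = 0.0355 ms

0.0355 ms


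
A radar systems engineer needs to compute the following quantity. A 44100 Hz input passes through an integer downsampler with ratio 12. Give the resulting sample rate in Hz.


Decimation reduces the sample rate:
fs_out = fs_in / M
       = 44100 / 12
       = 3675.0 Hz

3675.0 Hz


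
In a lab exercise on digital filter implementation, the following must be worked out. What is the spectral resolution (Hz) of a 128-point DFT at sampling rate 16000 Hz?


DFT frequency resolution:
df = fs / N
   = 16000 / 128
   = 125.0 Hz

125.0 Hz


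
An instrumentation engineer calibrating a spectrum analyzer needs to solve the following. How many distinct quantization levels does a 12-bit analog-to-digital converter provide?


Number of quantization levels = 2^N
= 2^12
= 4096

4096


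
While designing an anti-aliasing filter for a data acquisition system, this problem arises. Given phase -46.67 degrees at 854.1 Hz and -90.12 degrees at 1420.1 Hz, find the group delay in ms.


Group delay from phase difference:
tau = -d(phi)/d(omega)
d(phi) = -43.45 deg = -0.758346 rad
d(omega) = 2*pi*(1420.1 - 854.1) = 3556.2829 rad/s
tau = -(-0.758346) / 3556.2829
    = 0.2132 ms

0.2132 ms


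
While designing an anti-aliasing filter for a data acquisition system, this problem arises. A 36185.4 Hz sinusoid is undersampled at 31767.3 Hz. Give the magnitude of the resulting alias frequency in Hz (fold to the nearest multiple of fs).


Compute the nearest integer multiple of fs to the signal:
n = round(36185.4 / 31767.3) = 1
f_alias = |36185.4 - 1 * 31767.3|
        = |36185.4 - 31767.3|
        = 4418.1 Hz

4418.1


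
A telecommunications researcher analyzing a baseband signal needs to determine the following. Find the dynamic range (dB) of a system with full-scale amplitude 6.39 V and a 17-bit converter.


Dynamic range from full-scale to LSB:
V_min = V_max / 2^bits = 6.39 / 2^17
DR = 20 * log10(V_max / V_min)
   = 20 * log10(2^17)
   = 20 * 17 * log10(2)
   = 102.35 dB

102.35 dB


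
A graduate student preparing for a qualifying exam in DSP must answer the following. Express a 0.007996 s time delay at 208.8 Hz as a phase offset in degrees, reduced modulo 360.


Phase shift from frequency and time delay:
phi = 360 * f * t_delay
    = 360 * 208.8 * 0.007996
    = 601.04 degrees
    mod 360 = 241.04 degrees

241.04 degrees


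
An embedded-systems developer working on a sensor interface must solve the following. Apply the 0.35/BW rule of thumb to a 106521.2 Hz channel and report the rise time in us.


Rise time from bandwidth relationship:
tr = 0.35 / BW
   = 0.35 / 106521.2
   = 3.285730916e-06 s
   = 3.2857 us

3.2857 us


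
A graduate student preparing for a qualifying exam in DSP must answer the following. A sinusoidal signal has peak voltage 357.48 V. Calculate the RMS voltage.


RMS voltage for a sinusoidal waveform:
V_rms = V_peak / sqrt(2)
      = 357.48 / 1.414214
      = 252.777 V

252.777 V


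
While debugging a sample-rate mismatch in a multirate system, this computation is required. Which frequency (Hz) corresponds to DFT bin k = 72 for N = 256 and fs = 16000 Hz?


Frequency of DFT bin k:
f_k = k * fs / N
    = 72 * 16000 / 256
    = 1152000 / 256
    = 4500.0 Hz

4500.0 Hz


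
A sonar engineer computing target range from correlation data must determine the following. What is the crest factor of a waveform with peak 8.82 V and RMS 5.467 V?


Crest factor is the ratio of peak to RMS:
CF = V_peak / V_rms
   = 8.82 / 5.467
   = 1.6133

1.6133


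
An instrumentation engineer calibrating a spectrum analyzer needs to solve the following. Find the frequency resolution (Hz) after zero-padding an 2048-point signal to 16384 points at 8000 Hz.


Frequency resolution after zero-padding:
N_padded = 2048 * 8 = 16384
df = fs / N_padded
   = 8000 / 16384
   = 0.4883 Hz

0.4883 Hz


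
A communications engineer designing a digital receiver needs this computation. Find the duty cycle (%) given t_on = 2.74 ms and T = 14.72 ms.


Duty cycle as a percentage:
DC = (t_on / T) * 100
   = (2.74 / 14.72) * 100
   = 0.186141 * 100
   = 18.61 %

18.61 %


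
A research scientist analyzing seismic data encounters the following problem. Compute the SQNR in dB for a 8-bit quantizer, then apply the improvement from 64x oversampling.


Step 1 — baseline SQNR at Nyquist:
SQNR_base = 6.02*N + 1.76
          = 6.02*8 + 1.76
          = 49.92 dB

Step 2 — oversampling processing gain:
G = 10*log10(OSR) = 10*log10(64) = 18.06 dB

Step 3 — total:
SQNR_total = 49.92 + 18.06 = 67.98 dB

Base SQNR = 49.92 dB; oversampled SQNR = 67.98 dB


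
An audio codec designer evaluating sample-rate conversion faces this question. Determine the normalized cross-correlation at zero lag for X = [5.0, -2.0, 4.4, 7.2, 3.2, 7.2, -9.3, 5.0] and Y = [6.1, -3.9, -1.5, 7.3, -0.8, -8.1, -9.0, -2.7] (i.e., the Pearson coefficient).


Pearson correlation coefficient (population):
r = cov(X,Y) / (std(X) * std(Y))
Mean X = 2.5875, Mean Y = -1.575
Cov(X,Y) = 15.772813
Std(X) = 5.246532, Std(Y) = 5.507438
r = 0.5459

0.5459


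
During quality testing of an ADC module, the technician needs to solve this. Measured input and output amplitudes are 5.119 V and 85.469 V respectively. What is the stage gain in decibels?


Voltage gain in dB:
G = 20 * log10(Vout / Vin)
  = 20 * log10(85.469 / 5.119)
  = 20 * log10(16.696425)
  = 20 * 1.222623
  = 24.45 dB

24.45 dB


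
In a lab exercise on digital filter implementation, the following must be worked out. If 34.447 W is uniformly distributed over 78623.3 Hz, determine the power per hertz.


Power spectral density:
PSD = P / BW
    = 34.447 / 78623.3
    = 0.00043813 W/Hz

0.00043813 W/Hz


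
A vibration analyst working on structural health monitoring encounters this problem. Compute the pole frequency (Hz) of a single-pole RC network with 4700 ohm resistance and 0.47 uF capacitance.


Cutoff frequency of a first-order RC filter:
fc = 1 / (2 * pi * R * C)
C = 0.47 uF = 4.7e-07 F
fc = 1 / (2 * pi * 4700 * 4.7e-07)
   = 1 / 0.01387955634356
   = 72.048412 Hz

72.048412 Hz


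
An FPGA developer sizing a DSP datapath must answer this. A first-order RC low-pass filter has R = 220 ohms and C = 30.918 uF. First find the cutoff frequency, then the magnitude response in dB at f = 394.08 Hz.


Step 1 — cutoff frequency:
fc = 1 / (2*pi*R*C)
C = 30.918 uF = 3.0918e-05 F
fc = 1 / (2*pi*220*3.0918e-05)
   = 23.3984 Hz

Step 2 — magnitude at f = 394.08 Hz:
|H(f)| = 1 / sqrt(1 + (f/fc)^2)
f/fc = 394.08 / 23.3984 = 16.842177
|H| = 1 / sqrt(1 + 283.658926) = 0.0592704
|H|_dB = 20*log10(0.0592704) = -24.54 dB

fc = 23.3984 Hz; |H(394.08 Hz)| = -24.54 dB


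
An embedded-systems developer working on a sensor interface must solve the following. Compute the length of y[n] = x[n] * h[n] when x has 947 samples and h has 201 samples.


Linear convolution output length:
L = N + M - 1
  = 947 + 201 - 1
  = 1147 samples

1147


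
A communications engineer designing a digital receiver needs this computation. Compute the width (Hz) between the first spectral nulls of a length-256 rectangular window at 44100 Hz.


Main lobe width for a rectangular window:
Width = 2 * fs / N
      = 2 * 44100 / 256
      = 88200 / 256
      = 344.531 Hz

344.531 Hz


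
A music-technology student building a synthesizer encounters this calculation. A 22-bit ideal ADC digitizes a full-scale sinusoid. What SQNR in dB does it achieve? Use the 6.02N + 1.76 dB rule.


Theoretical SNR for a full-scale sinusoid:
SNR = 6.02 * N + 1.76
    = 6.02 * 22 + 1.76
    = 132.44 + 1.76
    = 134.2 dB

134.2 dB


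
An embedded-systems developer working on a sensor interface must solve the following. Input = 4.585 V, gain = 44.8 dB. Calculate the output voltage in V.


Output voltage from dB gain:
V_out = V_in * 10^(gain_dB / 20)
      = 4.585 * 10^(44.8 / 20)
      = 4.585 * 173.780083
      = 796.7817 V

796.7817 V


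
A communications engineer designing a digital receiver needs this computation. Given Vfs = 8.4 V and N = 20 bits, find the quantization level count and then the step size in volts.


Step 1 — number of quantization levels:
L = 2^N = 2^20 = 1048576

Step 2 — LSB step size:
delta = Vfs / L
      = 8.4 / 1048576
      = 8.01e-06 V

Levels = 1048576; step size = 8.01e-06 V


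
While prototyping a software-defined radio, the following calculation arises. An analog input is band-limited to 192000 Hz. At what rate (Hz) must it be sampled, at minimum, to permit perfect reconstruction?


The Nyquist rate is twice the maximum frequency component.
fs_min = 2 * fmax
      = 2 * 192000
      = 384000 Hz

384000


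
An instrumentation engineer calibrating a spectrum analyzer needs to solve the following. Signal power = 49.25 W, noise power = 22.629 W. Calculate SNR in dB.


SNR in decibels:
SNR = 10 * log10(Ps / Pn)
    = 10 * log10(49.25 / 22.629)
    = 10 * log10(2.1764)
    = 10 * 0.3377
    = 3.38 dB

3.38 dB


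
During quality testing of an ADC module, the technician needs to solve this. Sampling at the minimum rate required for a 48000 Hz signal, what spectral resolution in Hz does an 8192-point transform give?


Step 1 — Nyquist sampling rate:
fs = 2 * fmax = 2 * 48000 = 96000 Hz

Step 2 — DFT bin spacing:
df = fs / N = 96000 / 8192 = 11.7188 Hz

11.7188 Hz


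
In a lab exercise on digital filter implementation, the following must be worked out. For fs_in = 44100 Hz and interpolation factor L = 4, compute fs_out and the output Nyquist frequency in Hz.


Step 1 — output sample rate after interpolation by L:
fs_out = L * fs_in = 4 * 44100 = 176400 Hz

Step 2 — Nyquist frequency of the output stream:
f_Nyq = fs_out / 2 = 176400 / 2 = 88200.0 Hz

fs_out = 176400 Hz; f_Nyquist = 88200.0 Hz


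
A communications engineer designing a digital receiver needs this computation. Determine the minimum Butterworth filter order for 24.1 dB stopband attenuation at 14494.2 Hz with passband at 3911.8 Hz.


Butterworth filter order formula:
n = log10(10^(A/10) - 1) / (2 * log10(f_stop/f_pass))
10^(24.1/10) - 1 = 256.0396
f_stop/f_pass = 14494.2 / 3911.8 = 3.7053
n = 2.1169 -> ceil = 3

3


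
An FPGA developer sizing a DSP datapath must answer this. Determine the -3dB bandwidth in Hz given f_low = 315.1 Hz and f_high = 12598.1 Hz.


Bandwidth is the difference of -3dB frequencies:
BW = f_high - f_low
   = 12598.1 - 315.1
   = 12283.0 Hz

12283.0 Hz


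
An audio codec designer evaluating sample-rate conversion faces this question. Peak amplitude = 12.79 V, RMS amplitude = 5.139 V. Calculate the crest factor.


Crest factor is the ratio of peak to RMS:
CF = V_peak / V_rms
   = 12.79 / 5.139
   = 2.4888

2.4888


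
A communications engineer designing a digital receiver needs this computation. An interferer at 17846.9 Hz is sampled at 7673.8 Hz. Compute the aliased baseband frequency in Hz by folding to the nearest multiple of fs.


Compute the nearest integer multiple of fs to the signal:
n = round(17846.9 / 7673.8) = 2
f_alias = |17846.9 - 2 * 7673.8|
        = |17846.9 - 15347.6|
        = 2499.3 Hz

2499.3


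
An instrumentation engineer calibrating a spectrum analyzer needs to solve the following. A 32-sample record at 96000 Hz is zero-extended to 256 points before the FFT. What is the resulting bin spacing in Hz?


Frequency resolution after zero-padding:
N_padded = 32 * 8 = 256
df = fs / N_padded
   = 96000 / 256
   = 375.0 Hz

375.0 Hz


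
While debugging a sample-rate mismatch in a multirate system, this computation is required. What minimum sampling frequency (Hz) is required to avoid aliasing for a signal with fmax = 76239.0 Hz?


The Nyquist rate is twice the maximum frequency component.
fs_min = 2 * fmax
      = 2 * 76239.0
      = 152478.0 Hz

152478.0


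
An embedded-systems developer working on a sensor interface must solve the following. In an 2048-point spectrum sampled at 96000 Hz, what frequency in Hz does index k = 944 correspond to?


Frequency of DFT bin k:
f_k = k * fs / N
    = 944 * 96000 / 2048
    = 90624000 / 2048
    = 44250.0 Hz

44250.0 Hz


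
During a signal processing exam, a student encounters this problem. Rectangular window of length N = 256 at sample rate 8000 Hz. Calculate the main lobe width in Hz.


Main lobe width for a rectangular window:
Width = 2 * fs / N
      = 2 * 8000 / 256
      = 16000 / 256
      = 62.5 Hz

62.5 Hz


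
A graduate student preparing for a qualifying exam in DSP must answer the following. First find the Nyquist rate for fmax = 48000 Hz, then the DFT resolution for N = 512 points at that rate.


Step 1 — Nyquist sampling rate:
fs = 2 * fmax = 2 * 48000 = 96000 Hz

Step 2 — DFT bin spacing:
df = fs / N = 96000 / 512 = 187.5 Hz

187.5 Hz


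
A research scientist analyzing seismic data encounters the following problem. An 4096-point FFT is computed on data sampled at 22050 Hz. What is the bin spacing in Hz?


DFT frequency resolution:
df = fs / N
   = 22050 / 4096
   = 5.3833 Hz

5.3833 Hz


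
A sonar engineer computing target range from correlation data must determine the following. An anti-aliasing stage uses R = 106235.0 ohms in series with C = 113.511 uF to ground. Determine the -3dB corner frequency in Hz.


Cutoff frequency of a first-order RC filter:
fc = 1 / (2 * pi * R * C)
C = 113.511 uF = 0.000113511 F
fc = 1 / (2 * pi * 106235.0 * 0.000113511)
   = 1 / 75.767933126886
   = 0.013198 Hz

0.013198 Hz


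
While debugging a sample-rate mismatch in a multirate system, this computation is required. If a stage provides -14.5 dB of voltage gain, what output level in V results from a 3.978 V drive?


Output voltage from dB gain:
V_out = V_in * 10^(gain_dB / 20)
      = 3.978 * 10^(-14.5 / 20)
      = 3.978 * 0.188365
      = 0.7493 V

0.7493 V


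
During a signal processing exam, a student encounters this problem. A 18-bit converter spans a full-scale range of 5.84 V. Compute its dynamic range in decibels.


Dynamic range from full-scale to LSB:
V_min = V_max / 2^bits = 5.84 / 2^18
DR = 20 * log10(V_max / V_min)
   = 20 * log10(2^18)
   = 20 * 18 * log10(2)
   = 108.37 dB

108.37 dB


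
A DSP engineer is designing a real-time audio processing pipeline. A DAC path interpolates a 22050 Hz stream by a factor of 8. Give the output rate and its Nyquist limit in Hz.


Step 1 — output sample rate after interpolation by L:
fs_out = L * fs_in = 8 * 22050 = 176400 Hz

Step 2 — Nyquist frequency of the output stream:
f_Nyq = fs_out / 2 = 176400 / 2 = 88200.0 Hz

fs_out = 176400 Hz; f_Nyquist = 88200.0 Hz


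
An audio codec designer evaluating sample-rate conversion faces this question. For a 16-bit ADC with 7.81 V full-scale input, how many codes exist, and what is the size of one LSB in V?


Step 1 — number of quantization levels:
L = 2^N = 2^16 = 65536

Step 2 — LSB step size:
delta = Vfs / L
      = 7.81 / 65536
      = 0.00011917 V

Levels = 65536; step size = 0.00011917 V


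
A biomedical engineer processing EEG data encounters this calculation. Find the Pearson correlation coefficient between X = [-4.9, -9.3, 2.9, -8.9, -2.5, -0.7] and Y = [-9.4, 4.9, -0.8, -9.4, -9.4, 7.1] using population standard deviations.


Pearson correlation coefficient (population):
r = cov(X,Y) / (std(X) * std(Y))
Mean X = -3.9, Mean Y = -2.8333
Cov(X,Y) = 5.676667
Std(X) = 4.351245, Std(Y) = 6.975831
r = 0.187

0.187


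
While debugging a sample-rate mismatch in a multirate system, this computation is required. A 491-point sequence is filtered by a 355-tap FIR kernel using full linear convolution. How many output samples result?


Linear convolution output length:
L = N + M - 1
  = 491 + 355 - 1
  = 845 samples

845
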